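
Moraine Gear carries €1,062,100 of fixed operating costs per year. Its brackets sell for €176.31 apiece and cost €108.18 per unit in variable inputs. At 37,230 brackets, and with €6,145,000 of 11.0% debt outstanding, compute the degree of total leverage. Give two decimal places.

3.18

Total contribution margin = 37,230 × €68.13 = €2,536,479.90.
EBIT = €2,536,479.90 − €1,062,100 = €1,474,379.90. Interest = €675,950.00, so EBIT − I = €798,429.90.
Degree of total leverage = total CM / (EBIT − interest) = €2,536,479.90 / €798,429.90 = 3.1768.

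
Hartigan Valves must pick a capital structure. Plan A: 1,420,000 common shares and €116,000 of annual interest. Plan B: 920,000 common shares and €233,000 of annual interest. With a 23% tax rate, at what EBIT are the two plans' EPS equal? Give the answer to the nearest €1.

Set EPS_A = EPS_B: (EBIT − €116,000)(1 − 0.23) ÷ 1,420,000 = (EBIT − €233,000)(1 − 0.23) ÷ 920,000.
Cancelling (1 − t) and cross-multiplying: 920,000·(EBIT − 116,000) = 1,420,000·(EBIT − 233,000).
EBIT × (1,420,000 − 920,000) = 233,000 × 1,420,000 − 116,000 × 920,000 = 224,140,000,000, so EBIT = 224,140,000,000 ÷ 500,000 = 448,280.00.

€448,280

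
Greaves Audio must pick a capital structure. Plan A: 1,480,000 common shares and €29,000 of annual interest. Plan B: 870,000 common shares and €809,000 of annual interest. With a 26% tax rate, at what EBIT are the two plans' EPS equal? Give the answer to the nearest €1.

€1,921,459

At indifference, (EBIT − 29,000)(1 − t)/1,480,000 = (EBIT − 809,000)(1 − t)/870,000.
The (1 − t) factor cancels: (EBIT − 29,000) × 870,000 = (EBIT − 809,000) × 1,480,000.
EBIT × (1,480,000 − 870,000) = 809,000 × 1,480,000 − 29,000 × 870,000 = 1,172,090,000,000, so EBIT = 1,172,090,000,000 ÷ 610,000 = 1,921,459.02.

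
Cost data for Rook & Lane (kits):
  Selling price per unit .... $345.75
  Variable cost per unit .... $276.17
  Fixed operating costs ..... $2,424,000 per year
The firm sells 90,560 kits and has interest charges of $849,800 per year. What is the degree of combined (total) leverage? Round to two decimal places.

2.08

Contribution at this volume is 90,560 × $69.58 = $6,301,164.80.
Operating income = contribution − fixed costs = $6,301,164.80 − $2,424,000 = $3,877,164.80. Interest = $849,800.00, so EBIT − I = $3,027,364.80.
DCL = contribution ÷ (EBIT − I) = $6,301,164.80 ÷ $3,027,364.80 = 2.0814.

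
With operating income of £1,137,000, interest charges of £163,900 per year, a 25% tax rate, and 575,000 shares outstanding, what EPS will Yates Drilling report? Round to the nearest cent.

Pre-tax income = £1,137,000 − £163,900.00 = £973,100.00.
After tax at 25%: net income = £973,100.00 × 0.75 = £729,825.00.
Per share: £729,825.00 / 575,000 shares = £1.27.

£1.27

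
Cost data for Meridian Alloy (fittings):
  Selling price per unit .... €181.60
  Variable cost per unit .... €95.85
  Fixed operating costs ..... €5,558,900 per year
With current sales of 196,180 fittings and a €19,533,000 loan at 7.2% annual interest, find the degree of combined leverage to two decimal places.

At 196,180 units, contribution = 196,180 × €85.75 = €16,822,435.00.
Subtracting fixed costs: EBIT = €16,822,435.00 − €5,558,900 = €11,263,535.00. Interest = €1,406,376.00, so EBIT − I = €9,857,159.00.
DCL = contribution ÷ (EBIT − I) = €16,822,435.00 ÷ €9,857,159.00 = 1.7066.

1.71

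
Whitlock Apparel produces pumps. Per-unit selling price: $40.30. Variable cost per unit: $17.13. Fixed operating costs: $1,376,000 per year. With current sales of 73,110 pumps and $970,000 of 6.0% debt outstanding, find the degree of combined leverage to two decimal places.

6.52

Total contribution margin = 73,110 × $23.17 = $1,693,958.70.
Operating income = contribution − fixed costs = $1,693,958.70 − $1,376,000 = $317,958.70. Interest = $58,200.00.
DOL = $1,693,958.70 ÷ $317,958.70 = 5.3276; DFL = $317,958.70 ÷ $259,758.70 = 1.2241.
Combined leverage = 5.3276 × 1.2241 = 6.5215.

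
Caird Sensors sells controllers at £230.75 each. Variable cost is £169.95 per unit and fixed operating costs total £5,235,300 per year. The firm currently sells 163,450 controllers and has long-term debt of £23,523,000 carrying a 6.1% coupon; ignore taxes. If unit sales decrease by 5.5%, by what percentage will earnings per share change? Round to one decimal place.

-16.7%

Total contribution margin = 163,450 × £60.80 = £9,937,760.00.
Operating income = contribution − fixed costs = £9,937,760.00 − £5,235,300 = £4,702,460.00.
Interest = £1,434,903.00, so EBIT − I = £3,267,557.00.
DCL = total CM / (EBIT − I) = £9,937,760.00 / £3,267,557.00 = 3.0413.
EPS therefore changes by 3.0413 × (-5.5%) = -16.7%.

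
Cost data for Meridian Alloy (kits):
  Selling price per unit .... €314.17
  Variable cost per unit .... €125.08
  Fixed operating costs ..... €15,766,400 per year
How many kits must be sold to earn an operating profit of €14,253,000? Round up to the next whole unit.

158,758 kits

Contribution margin per unit = €314.17 − €125.08 = €189.09.
Required volume = (fixed costs + target profit) ÷ CM = (€15,766,400 + €14,253,000) ÷ €189.09 = 158,757.21, so 158,758 kits.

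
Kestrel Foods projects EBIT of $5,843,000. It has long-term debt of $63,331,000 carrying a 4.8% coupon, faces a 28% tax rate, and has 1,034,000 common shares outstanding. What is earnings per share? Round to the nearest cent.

$1.95

Interest = $3,039,888.00, so EBT = $5,843,000 − $3,039,888.00 = $2,803,112.00.
After tax at 28%: net income = $2,803,112.00 × 0.72 = $2,018,240.64.
Per share: $2,018,240.64 / 1,034,000 shares = $1.95.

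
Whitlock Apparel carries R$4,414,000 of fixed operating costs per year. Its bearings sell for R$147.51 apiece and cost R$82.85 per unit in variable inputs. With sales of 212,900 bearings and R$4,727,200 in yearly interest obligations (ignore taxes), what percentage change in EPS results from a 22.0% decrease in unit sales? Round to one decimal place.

-65.5%

Total contribution margin = 212,900 × R$64.66 = R$13,766,114.00.
Operating income = contribution − fixed costs = R$13,766,114.00 − R$4,414,000 = R$9,352,114.00.
Interest = R$4,727,200.00, so EBIT − I = R$4,624,914.00.
DCL = total CM / (EBIT − I) = R$13,766,114.00 / R$4,624,914.00 = 2.9765.
%ΔEPS = DCL × %ΔSales = 2.9765 × -22.0% = -65.5%.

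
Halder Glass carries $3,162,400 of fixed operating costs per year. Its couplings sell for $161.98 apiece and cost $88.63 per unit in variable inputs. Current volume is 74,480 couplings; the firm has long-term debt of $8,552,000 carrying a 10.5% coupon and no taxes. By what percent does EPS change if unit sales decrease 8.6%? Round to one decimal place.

-33.5%

At 74,480 units, contribution = 74,480 × $73.35 = $5,463,108.00.
EBIT = $5,463,108.00 − $3,162,400 = $2,300,708.00.
After interest of $897,960.00, pre-tax earnings = $1,402,748.00.
DCL = total CM / (EBIT − I) = $5,463,108.00 / $1,402,748.00 = 3.8946.
EPS therefore changes by 3.8946 × (-8.6%) = -33.5%.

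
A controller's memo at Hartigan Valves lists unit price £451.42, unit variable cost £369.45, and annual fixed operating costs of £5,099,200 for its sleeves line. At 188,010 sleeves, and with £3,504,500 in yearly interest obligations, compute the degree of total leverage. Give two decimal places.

2.26

At 188,010 units, contribution = 188,010 × £81.97 = £15,411,179.70.
Subtracting fixed costs: EBIT = £15,411,179.70 − £5,099,200 = £10,311,979.70. Interest = £3,504,500.00, so EBIT − I = £6,807,479.70.
DCL = contribution ÷ (EBIT − I) = £15,411,179.70 ÷ £6,807,479.70 = 2.2639.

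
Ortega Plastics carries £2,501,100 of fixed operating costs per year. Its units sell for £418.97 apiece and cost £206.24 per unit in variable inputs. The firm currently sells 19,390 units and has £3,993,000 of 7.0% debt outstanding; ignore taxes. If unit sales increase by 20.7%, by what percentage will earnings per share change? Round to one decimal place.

+63.5%

Total contribution margin = 19,390 × £212.73 = £4,124,834.70.
EBIT = £4,124,834.70 − £2,501,100 = £1,623,734.70.
Interest = £279,510.00, so EBIT − I = £1,344,224.70.
DCL = total CM / (EBIT − I) = £4,124,834.70 / £1,344,224.70 = 3.0686.
%ΔEPS = DCL × %ΔSales = 3.0686 × +20.7% = +63.5%.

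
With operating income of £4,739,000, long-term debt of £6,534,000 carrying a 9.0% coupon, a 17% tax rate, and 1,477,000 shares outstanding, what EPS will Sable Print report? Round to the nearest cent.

Interest = £588,060.00, so EBT = £4,739,000 − £588,060.00 = £4,150,940.00.
Net income = £4,150,940.00 × (1 − 0.17) = £3,445,280.20.
Per share: £3,445,280.20 / 1,477,000 shares = £2.33.

£2.33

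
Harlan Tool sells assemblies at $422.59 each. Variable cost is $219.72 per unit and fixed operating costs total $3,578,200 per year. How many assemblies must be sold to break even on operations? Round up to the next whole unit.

Each unit contributes $422.59 − $219.72 = $202.87.
Break-even Q = $3,578,200 / $202.87 = 17,637.90 → 17,638 assemblies.

17,638 assemblies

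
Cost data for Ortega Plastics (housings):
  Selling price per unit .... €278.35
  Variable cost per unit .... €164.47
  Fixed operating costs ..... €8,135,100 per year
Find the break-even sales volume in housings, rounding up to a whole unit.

71,436 housings

Contribution margin per unit = €278.35 − €164.47 = €113.88.
Break-even volume = fixed costs ÷ CM per unit = €8,135,100 ÷ €113.88 = 71,435.72, so 71,436 housings.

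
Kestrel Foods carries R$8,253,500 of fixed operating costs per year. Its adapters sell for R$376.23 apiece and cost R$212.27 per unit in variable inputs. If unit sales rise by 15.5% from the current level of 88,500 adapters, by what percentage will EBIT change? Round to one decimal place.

+35.9%

Contribution at this volume is 88,500 × R$163.96 = R$14,510,460.00.
Subtracting fixed costs: EBIT = R$14,510,460.00 − R$8,253,500 = R$6,256,960.00.
So DOL = total CM / EBIT = R$14,510,460.00 / R$6,256,960.00 = 2.3191.
Operating income changes by 2.3191 × +15.5% = +35.9%.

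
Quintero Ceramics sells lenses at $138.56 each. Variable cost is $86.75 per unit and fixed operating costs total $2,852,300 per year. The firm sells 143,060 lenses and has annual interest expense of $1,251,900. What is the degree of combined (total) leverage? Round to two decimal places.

2.24

Contribution at this volume is 143,060 × $51.81 = $7,411,938.60.
Subtracting fixed costs: EBIT = $7,411,938.60 − $2,852,300 = $4,559,638.60. Interest = $1,251,900.00, so EBIT − I = $3,307,738.60.
Degree of total leverage = total CM / (EBIT − interest) = $7,411,938.60 / $3,307,738.60 = 2.2408.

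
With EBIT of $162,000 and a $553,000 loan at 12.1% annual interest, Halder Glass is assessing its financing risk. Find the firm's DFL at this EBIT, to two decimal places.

Interest = $66,913.00.
DFL = EBIT ÷ (EBIT − I) = $162,000 ÷ ($162,000 − $66,913.00) = $162,000 ÷ $95,087.00 = 1.7037.

1.70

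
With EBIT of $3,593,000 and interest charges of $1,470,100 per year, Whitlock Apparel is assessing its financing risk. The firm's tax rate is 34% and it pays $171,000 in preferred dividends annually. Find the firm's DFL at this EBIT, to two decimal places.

1.93

Annual interest charges come to $1,470,100.00.
Pre-tax preferred-dividend burden = $171,000 ÷ (1 − 0.34) = $259,090.91.
DFL = EBIT ÷ [EBIT − I − D_p/(1−t)] = $3,593,000 ÷ [$3,593,000 − $1,470,100.00 − $259,090.91] = $3,593,000 ÷ $1,863,809.09 = 1.9278.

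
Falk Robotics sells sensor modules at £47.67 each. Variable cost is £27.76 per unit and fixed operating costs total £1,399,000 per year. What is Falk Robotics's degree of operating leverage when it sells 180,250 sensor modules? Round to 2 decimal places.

1.64

Total contribution margin = 180,250 × £19.91 = £3,588,777.50.
Operating income = contribution − fixed costs = £3,588,777.50 − £1,399,000 = £2,189,777.50.
So DOL = total CM / EBIT = £3,588,777.50 / £2,189,777.50 = 1.6389.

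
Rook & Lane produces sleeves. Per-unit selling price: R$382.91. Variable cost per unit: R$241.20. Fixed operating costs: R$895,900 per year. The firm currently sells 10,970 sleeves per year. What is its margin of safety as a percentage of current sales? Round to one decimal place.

Each unit contributes R$382.91 − R$241.20 = R$141.71. Break-even units = R$895,900 ÷ R$141.71 = 6,322.07; break-even revenue = 6,322.07 × R$382.91 = R$2,420,782.37.
Actual sales revenue = 10,970 × R$382.91 = R$4,200,522.70.
Margin of safety = (R$4,200,522.70 − R$2,420,782.37) ÷ R$4,200,522.70 = 42.4%.

42.4%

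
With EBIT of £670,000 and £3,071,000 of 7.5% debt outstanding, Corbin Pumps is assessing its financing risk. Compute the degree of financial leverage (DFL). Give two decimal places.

1.52

Annual interest charges come to £230,325.00.
Degree of financial leverage = EBIT / (EBIT − interest) = £670,000 / £439,675.00 = 1.5239.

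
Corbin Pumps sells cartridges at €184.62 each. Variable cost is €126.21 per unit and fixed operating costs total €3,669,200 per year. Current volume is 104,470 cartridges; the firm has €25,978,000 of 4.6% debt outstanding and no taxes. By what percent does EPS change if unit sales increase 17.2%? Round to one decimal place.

At 104,470 units, contribution = 104,470 × €58.41 = €6,102,092.70.
Subtracting fixed costs: EBIT = €6,102,092.70 − €3,669,200 = €2,432,892.70.
Interest = €1,194,988.00, so EBIT − I = €1,237,904.70.
DCL = total CM / (EBIT − I) = €6,102,092.70 / €1,237,904.70 = 4.9294.
%ΔEPS = DCL × %ΔSales = 4.9294 × +17.2% = +84.8%.

+84.8%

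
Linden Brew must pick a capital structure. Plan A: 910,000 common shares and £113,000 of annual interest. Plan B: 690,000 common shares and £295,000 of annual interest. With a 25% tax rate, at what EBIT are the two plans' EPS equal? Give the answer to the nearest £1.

£865,818

At indifference, (EBIT − 113,000)(1 − t)/910,000 = (EBIT − 295,000)(1 − t)/690,000.
Cancelling (1 − t) and cross-multiplying: 690,000·(EBIT − 113,000) = 910,000·(EBIT − 295,000).
Solving, EBIT = (295,000·910,000 − 113,000·690,000) / (910,000 − 690,000) = 190,480,000,000 / 220,000 = 865,818.18.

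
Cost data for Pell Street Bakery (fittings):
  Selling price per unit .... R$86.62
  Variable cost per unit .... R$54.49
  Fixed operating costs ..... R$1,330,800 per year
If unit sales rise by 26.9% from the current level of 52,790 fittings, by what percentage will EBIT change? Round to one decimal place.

+124.9%

Contribution at this volume is 52,790 × R$32.13 = R$1,696,142.70.
EBIT = R$1,696,142.70 − R$1,330,800 = R$365,342.70.
DOL = contribution ÷ EBIT = R$1,696,142.70 ÷ R$365,342.70 = 4.6426.
Operating income changes by 4.6426 × +26.9% = +124.9%.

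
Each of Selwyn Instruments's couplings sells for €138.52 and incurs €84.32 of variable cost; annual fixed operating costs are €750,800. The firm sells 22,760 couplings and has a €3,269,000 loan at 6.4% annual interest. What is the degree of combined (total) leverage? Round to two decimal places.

4.51

Contribution at this volume is 22,760 × €54.20 = €1,233,592.00.
Operating income = contribution − fixed costs = €1,233,592.00 − €750,800 = €482,792.00. Interest = €209,216.00, so EBIT − I = €273,576.00.
Degree of total leverage = total CM / (EBIT − interest) = €1,233,592.00 / €273,576.00 = 4.5091.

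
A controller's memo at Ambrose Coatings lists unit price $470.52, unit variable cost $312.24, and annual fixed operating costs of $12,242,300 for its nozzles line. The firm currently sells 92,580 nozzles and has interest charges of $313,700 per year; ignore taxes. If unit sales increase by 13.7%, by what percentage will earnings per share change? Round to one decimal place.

At 92,580 units, contribution = 92,580 × $158.28 = $14,653,562.40.
Operating income = contribution − fixed costs = $14,653,562.40 − $12,242,300 = $2,411,262.40.
Interest = $313,700.00, so EBIT − I = $2,097,562.40.
Degree of combined leverage = contribution ÷ (EBIT − I) = $14,653,562.40 ÷ $2,097,562.40 = 6.9860.
EPS therefore changes by 6.9860 × (+13.7%) = +95.7%.

+95.7%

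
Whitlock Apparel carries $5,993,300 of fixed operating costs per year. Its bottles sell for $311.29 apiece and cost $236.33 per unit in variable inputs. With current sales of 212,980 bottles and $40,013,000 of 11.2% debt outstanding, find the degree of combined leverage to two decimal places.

2.91

Contribution at this volume is 212,980 × $74.96 = $15,964,980.80.
Operating income = contribution − fixed costs = $15,964,980.80 − $5,993,300 = $9,971,680.80. Interest = $4,481,456.00, so EBIT − I = $5,490,224.80.
Degree of total leverage = total CM / (EBIT − interest) = $15,964,980.80 / $5,490,224.80 = 2.9079.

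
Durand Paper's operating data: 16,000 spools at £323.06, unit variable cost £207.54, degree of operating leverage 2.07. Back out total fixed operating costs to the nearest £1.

At 16,000 units, contribution = 16,000 × £115.52 = £1,848,320.00.
DOL = contribution / EBIT, so EBIT = £1,848,320.00 / 2.07 = £892,908.21.
Fixed costs = CM − EBIT = £1,848,320.00 − £892,908.21 = £955,412.

£955,412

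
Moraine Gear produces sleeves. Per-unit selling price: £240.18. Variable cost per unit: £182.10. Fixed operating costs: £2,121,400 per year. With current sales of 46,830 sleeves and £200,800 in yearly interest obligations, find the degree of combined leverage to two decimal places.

At 46,830 units, contribution = 46,830 × £58.08 = £2,719,886.40.
Operating income = contribution − fixed costs = £2,719,886.40 − £2,121,400 = £598,486.40. Interest = £200,800.00, so EBIT − I = £397,686.40.
DCL = contribution ÷ (EBIT − I) = £2,719,886.40 ÷ £397,686.40 = 6.8393.

6.84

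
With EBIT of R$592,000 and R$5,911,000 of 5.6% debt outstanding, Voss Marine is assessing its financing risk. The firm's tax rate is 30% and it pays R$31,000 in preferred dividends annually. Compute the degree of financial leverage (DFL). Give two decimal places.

2.73

Interest = R$331,016.00.
Preferred dividends grossed up pre-tax: R$31,000 / (1 − 0.30) = R$44,285.71.
DFL = EBIT ÷ [EBIT − I − D_p/(1−t)] = R$592,000 ÷ [R$592,000 − R$331,016.00 − R$44,285.71] = R$592,000 ÷ R$216,698.29 = 2.7319.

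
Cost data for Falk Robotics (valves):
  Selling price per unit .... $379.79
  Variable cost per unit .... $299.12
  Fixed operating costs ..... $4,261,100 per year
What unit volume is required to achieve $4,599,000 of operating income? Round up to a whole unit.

109,832 valves

Unit CM = price − variable cost = $379.79 − $299.12 = $80.67.
Need Q such that Q × $80.67 − $4,261,100 = $4,599,000, i.e. Q = $8,860,100 / $80.67 = 109,831.41 → 109,832.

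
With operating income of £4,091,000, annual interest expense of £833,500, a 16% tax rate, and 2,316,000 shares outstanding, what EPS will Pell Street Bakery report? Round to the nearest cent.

£1.18

Interest = £833,500.00, so EBT = £4,091,000 − £833,500.00 = £3,257,500.00.
After tax at 16%: net income = £3,257,500.00 × 0.84 = £2,736,300.00.
Per share: £2,736,300.00 / 2,316,000 shares = £1.18.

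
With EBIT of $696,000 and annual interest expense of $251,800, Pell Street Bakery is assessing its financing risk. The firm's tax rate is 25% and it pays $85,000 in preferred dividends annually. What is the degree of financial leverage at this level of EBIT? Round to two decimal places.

2.10

Interest = $251,800.00.
Pre-tax preferred-dividend burden = $85,000 ÷ (1 − 0.25) = $113,333.33.
DFL = EBIT ÷ [EBIT − I − D_p/(1−t)] = $696,000 ÷ [$696,000 − $251,800.00 − $113,333.33] = $696,000 ÷ $330,866.67 = 2.1036.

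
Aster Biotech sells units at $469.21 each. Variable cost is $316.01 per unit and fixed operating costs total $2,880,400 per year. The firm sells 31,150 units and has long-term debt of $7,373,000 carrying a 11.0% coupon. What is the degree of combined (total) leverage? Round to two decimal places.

4.42

Contribution at this volume is 31,150 × $153.20 = $4,772,180.00.
Subtracting fixed costs: EBIT = $4,772,180.00 − $2,880,400 = $1,891,780.00. Interest = $811,030.00.
DOL = $4,772,180.00 ÷ $1,891,780.00 = 2.5226; DFL = $1,891,780.00 ÷ $1,080,750.00 = 1.7504.
DCL = DOL × DFL = 2.5226 × 1.7504 = 4.4156.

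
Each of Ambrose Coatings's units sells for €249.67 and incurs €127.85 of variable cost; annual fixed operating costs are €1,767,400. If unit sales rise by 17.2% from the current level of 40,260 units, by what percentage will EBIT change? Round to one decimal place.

At 40,260 units, contribution = 40,260 × €121.82 = €4,904,473.20.
Operating income = contribution − fixed costs = €4,904,473.20 − €1,767,400 = €3,137,073.20.
So DOL = total CM / EBIT = €4,904,473.20 / €3,137,073.20 = 1.5634.
Operating income changes by 1.5634 × +17.2% = +26.9%.

+26.9%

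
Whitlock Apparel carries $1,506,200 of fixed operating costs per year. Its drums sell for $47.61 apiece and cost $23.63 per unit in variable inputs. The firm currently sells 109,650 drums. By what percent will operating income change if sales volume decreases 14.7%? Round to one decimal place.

-34.4%

Total contribution margin = 109,650 × $23.98 = $2,629,407.00.
Subtracting fixed costs: EBIT = $2,629,407.00 − $1,506,200 = $1,123,207.00.
DOL = contribution ÷ EBIT = $2,629,407.00 ÷ $1,123,207.00 = 2.3410.
So EBIT moves 2.3410 × (-14.7%) = -34.4%.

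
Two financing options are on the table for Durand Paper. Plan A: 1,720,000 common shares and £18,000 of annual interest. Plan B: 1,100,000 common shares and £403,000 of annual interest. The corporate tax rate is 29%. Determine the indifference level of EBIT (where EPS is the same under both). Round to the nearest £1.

£1,086,065

Set EPS_A = EPS_B: (EBIT − £18,000)(1 − 0.29) ÷ 1,720,000 = (EBIT − £403,000)(1 − 0.29) ÷ 1,100,000.
Cancelling (1 − t) and cross-multiplying: 1,100,000·(EBIT − 18,000) = 1,720,000·(EBIT − 403,000).
EBIT × (1,720,000 − 1,100,000) = 403,000 × 1,720,000 − 18,000 × 1,100,000 = 673,360,000,000, so EBIT = 673,360,000,000 ÷ 620,000 = 1,086,064.52.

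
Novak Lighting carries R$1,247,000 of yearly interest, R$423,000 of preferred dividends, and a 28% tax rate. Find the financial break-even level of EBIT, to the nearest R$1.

R$1,834,500

Grossing the preferred dividend up to pre-tax terms: R$423,000 / (1 − 0.28) = R$587,500.00.
Financial break-even EBIT = interest + D_p ÷ (1 − t) = R$1,247,000 + R$587,500.00 = R$1,834,500.00.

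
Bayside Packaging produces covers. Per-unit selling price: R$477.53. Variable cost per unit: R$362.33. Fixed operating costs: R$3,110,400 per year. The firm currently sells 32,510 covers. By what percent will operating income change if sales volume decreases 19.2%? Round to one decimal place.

-113.3%

Total contribution margin = 32,510 × R$115.20 = R$3,745,152.00.
EBIT = R$3,745,152.00 − R$3,110,400 = R$634,752.00.
Degree of operating leverage = R$3,745,152.00 / R$634,752.00 = 5.9002.
%ΔEBIT = DOL × %ΔSales = 5.9002 × -19.2% = -113.3%.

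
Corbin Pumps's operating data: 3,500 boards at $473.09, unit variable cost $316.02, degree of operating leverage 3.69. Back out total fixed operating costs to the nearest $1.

$400,763

Contribution at this volume is 3,500 × $157.07 = $549,745.00.
DOL = contribution / EBIT, so EBIT = $549,745.00 / 3.69 = $148,982.38.
And FC = contribution − EBIT = $549,745.00 − $148,982.38 = $400,763.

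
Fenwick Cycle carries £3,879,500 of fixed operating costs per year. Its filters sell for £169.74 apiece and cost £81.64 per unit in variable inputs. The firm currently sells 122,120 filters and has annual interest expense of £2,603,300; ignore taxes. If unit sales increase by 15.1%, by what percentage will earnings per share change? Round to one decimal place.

Contribution at this volume is 122,120 × £88.10 = £10,758,772.00.
Operating income = contribution − fixed costs = £10,758,772.00 − £3,879,500 = £6,879,272.00.
Interest = £2,603,300.00, so EBIT − I = £4,275,972.00.
DCL = total CM / (EBIT − I) = £10,758,772.00 / £4,275,972.00 = 2.5161.
EPS therefore changes by 2.5161 × (+15.1%) = +38.0%.

+38.0%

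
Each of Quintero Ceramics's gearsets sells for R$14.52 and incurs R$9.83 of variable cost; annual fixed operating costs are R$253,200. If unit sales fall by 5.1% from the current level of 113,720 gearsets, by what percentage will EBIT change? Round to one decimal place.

Total contribution margin = 113,720 × R$4.69 = R$533,346.80.
EBIT = R$533,346.80 − R$253,200 = R$280,146.80.
Degree of operating leverage = R$533,346.80 / R$280,146.80 = 1.9038.
So EBIT moves 1.9038 × (-5.1%) = -9.7%.

-9.7%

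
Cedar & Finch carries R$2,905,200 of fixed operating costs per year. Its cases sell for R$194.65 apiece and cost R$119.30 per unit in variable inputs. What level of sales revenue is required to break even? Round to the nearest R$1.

Contribution margin per unit = R$194.65 − R$119.30 = R$75.35, a CM ratio of R$75.35 ÷ R$194.65 = 0.3871.
Break-even revenue = fixed costs × price ÷ CM = R$2,905,200 × R$194.65 ÷ R$75.35 = R$7,504,939.

R$7,504,939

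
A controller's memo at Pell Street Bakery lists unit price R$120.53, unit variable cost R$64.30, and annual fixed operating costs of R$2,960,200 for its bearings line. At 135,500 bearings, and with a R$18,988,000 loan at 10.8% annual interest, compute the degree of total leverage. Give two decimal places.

2.92

Total contribution margin = 135,500 × R$56.23 = R$7,619,165.00.
Operating income = contribution − fixed costs = R$7,619,165.00 − R$2,960,200 = R$4,658,965.00. Interest = R$2,050,704.00, so EBIT − I = R$2,608,261.00.
Degree of total leverage = total CM / (EBIT − interest) = R$7,619,165.00 / R$2,608,261.00 = 2.9212.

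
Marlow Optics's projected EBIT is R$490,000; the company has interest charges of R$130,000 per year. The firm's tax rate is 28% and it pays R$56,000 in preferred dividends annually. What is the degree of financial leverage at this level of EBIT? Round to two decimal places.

Annual interest charges come to R$130,000.00.
Pre-tax preferred-dividend burden = R$56,000 ÷ (1 − 0.28) = R$77,777.78.
DFL = EBIT ÷ [EBIT − I − D_p/(1−t)] = R$490,000 ÷ [R$490,000 − R$130,000.00 − R$77,777.78] = R$490,000 ÷ R$282,222.22 = 1.7362.

1.74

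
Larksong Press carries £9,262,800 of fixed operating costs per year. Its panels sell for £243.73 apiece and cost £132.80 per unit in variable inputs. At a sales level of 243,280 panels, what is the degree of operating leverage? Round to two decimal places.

At 243,280 units, contribution = 243,280 × £110.93 = £26,987,050.40.
Subtracting fixed costs: EBIT = £26,987,050.40 − £9,262,800 = £17,724,250.40.
Degree of operating leverage = £26,987,050.40 / £17,724,250.40 = 1.5226.

1.52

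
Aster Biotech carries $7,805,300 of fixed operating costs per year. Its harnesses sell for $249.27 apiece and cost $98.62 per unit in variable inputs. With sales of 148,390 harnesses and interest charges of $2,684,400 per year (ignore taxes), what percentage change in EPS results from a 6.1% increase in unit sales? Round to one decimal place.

Total contribution margin = 148,390 × $150.65 = $22,354,953.50.
Subtracting fixed costs: EBIT = $22,354,953.50 − $7,805,300 = $14,549,653.50.
After interest of $2,684,400.00, pre-tax earnings = $11,865,253.50.
Degree of combined leverage = contribution ÷ (EBIT − I) = $22,354,953.50 ÷ $11,865,253.50 = 1.8841.
EPS therefore changes by 1.8841 × (+6.1%) = +11.5%.

+11.5%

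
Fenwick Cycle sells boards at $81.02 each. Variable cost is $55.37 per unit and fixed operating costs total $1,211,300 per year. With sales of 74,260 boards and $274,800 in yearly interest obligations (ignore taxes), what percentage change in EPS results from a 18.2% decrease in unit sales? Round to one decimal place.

-82.8%

At 74,260 units, contribution = 74,260 × $25.65 = $1,904,769.00.
Operating income = contribution − fixed costs = $1,904,769.00 − $1,211,300 = $693,469.00.
After interest of $274,800.00, pre-tax earnings = $418,669.00.
DCL = total CM / (EBIT − I) = $1,904,769.00 / $418,669.00 = 4.5496.
%ΔEPS = DCL × %ΔSales = 4.5496 × -18.2% = -82.8%.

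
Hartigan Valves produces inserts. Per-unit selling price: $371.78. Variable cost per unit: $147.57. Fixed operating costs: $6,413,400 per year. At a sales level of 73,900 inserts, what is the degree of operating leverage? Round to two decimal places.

1.63

Total contribution margin = 73,900 × $224.21 = $16,569,119.00.
Subtracting fixed costs: EBIT = $16,569,119.00 − $6,413,400 = $10,155,719.00.
Degree of operating leverage = $16,569,119.00 / $10,155,719.00 = 1.6315.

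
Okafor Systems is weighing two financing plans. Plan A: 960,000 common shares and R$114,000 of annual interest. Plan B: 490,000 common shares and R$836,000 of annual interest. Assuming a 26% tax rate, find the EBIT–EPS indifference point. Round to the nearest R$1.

R$1,588,723

Set EPS_A = EPS_B: (EBIT − R$114,000)(1 − 0.26) ÷ 960,000 = (EBIT − R$836,000)(1 − 0.26) ÷ 490,000.
The (1 − t) factor cancels: (EBIT − 114,000) × 490,000 = (EBIT − 836,000) × 960,000.
Solving, EBIT = (836,000·960,000 − 114,000·490,000) / (960,000 − 490,000) = 746,700,000,000 / 470,000 = 1,588,723.40.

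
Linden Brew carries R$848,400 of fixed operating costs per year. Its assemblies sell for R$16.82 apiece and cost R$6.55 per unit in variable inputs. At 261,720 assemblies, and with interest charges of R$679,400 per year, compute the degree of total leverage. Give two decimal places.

2.32

Total contribution margin = 261,720 × R$10.27 = R$2,687,864.40.
Operating income = contribution − fixed costs = R$2,687,864.40 − R$848,400 = R$1,839,464.40. Interest = R$679,400.00, so EBIT − I = R$1,160,064.40.
DCL = contribution ÷ (EBIT − I) = R$2,687,864.40 ÷ R$1,160,064.40 = 2.3170.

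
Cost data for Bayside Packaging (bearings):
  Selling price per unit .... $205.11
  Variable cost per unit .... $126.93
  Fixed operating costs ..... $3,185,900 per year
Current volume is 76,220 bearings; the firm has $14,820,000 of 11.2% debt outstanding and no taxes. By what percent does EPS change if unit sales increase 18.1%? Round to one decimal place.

+96.9%

Contribution at this volume is 76,220 × $78.18 = $5,958,879.60.
EBIT = $5,958,879.60 − $3,185,900 = $2,772,979.60.
Interest = $1,659,840.00, so EBIT − I = $1,113,139.60.
Degree of combined leverage = contribution ÷ (EBIT − I) = $5,958,879.60 ÷ $1,113,139.60 = 5.3532.
%ΔEPS = DCL × %ΔSales = 5.3532 × +18.1% = +96.9%.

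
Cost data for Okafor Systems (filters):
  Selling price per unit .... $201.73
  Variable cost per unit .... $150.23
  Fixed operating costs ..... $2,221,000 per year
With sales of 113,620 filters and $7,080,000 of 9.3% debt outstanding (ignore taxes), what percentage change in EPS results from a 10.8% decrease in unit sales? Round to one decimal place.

-21.3%

At 113,620 units, contribution = 113,620 × $51.50 = $5,851,430.00.
Subtracting fixed costs: EBIT = $5,851,430.00 − $2,221,000 = $3,630,430.00.
After interest of $658,440.00, pre-tax earnings = $2,971,990.00.
Degree of combined leverage = contribution ÷ (EBIT − I) = $5,851,430.00 ÷ $2,971,990.00 = 1.9689.
%ΔEPS = DCL × %ΔSales = 1.9689 × -10.8% = -21.3%.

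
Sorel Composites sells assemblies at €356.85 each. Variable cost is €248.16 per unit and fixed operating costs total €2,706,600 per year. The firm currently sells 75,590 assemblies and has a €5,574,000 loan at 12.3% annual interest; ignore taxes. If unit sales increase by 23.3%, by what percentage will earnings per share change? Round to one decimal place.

At 75,590 units, contribution = 75,590 × €108.69 = €8,215,877.10.
Subtracting fixed costs: EBIT = €8,215,877.10 − €2,706,600 = €5,509,277.10.
Interest = €685,602.00, so EBIT − I = €4,823,675.10.
Degree of combined leverage = contribution ÷ (EBIT − I) = €8,215,877.10 ÷ €4,823,675.10 = 1.7032.
EPS therefore changes by 1.7032 × (+23.3%) = +39.7%.

+39.7%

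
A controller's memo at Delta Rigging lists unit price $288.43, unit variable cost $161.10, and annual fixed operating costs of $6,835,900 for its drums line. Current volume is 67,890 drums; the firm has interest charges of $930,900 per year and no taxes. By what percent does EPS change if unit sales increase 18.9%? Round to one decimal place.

+186.2%

Contribution at this volume is 67,890 × $127.33 = $8,644,433.70.
Operating income = contribution − fixed costs = $8,644,433.70 − $6,835,900 = $1,808,533.70.
Interest = $930,900.00, so EBIT − I = $877,633.70.
DCL = total CM / (EBIT − I) = $8,644,433.70 / $877,633.70 = 9.8497.
EPS therefore changes by 9.8497 × (+18.9%) = +186.2%.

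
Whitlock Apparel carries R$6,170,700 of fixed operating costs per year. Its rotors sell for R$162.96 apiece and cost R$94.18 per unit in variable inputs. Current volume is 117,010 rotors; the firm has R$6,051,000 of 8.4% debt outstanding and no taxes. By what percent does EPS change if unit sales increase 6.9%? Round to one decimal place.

At 117,010 units, contribution = 117,010 × R$68.78 = R$8,047,947.80.
EBIT = R$8,047,947.80 − R$6,170,700 = R$1,877,247.80.
Interest = R$508,284.00, so EBIT − I = R$1,368,963.80.
DCL = total CM / (EBIT − I) = R$8,047,947.80 / R$1,368,963.80 = 5.8789.
EPS therefore changes by 5.8789 × (+6.9%) = +40.6%.

+40.6%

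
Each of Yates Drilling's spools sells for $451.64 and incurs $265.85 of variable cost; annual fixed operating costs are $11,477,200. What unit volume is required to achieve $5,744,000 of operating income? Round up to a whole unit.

92,692 spools

Each unit contributes $451.64 − $265.85 = $185.79.
Units = (FC + target) / CM = ($11,477,200 + $5,744,000) / $185.79 = 92,691.75, so 92,692 spools.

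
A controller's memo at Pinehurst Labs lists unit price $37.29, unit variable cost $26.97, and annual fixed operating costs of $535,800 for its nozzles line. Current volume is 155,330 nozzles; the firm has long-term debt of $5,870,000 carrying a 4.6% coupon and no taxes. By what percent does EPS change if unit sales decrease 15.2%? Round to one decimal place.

-30.6%

Total contribution margin = 155,330 × $10.32 = $1,603,005.60.
EBIT = $1,603,005.60 − $535,800 = $1,067,205.60.
Interest = $270,020.00, so EBIT − I = $797,185.60.
Degree of combined leverage = contribution ÷ (EBIT − I) = $1,603,005.60 ÷ $797,185.60 = 2.0108.
EPS therefore changes by 2.0108 × (-15.2%) = -30.6%.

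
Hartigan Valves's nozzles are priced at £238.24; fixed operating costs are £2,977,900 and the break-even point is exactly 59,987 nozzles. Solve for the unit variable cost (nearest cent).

At break-even, FC = Q × (P − VC), so P − VC = £2,977,900 ÷ 59,987 = £49.6424.
Hence VC = price − CM = £238.24 − £49.6424 = £188.60.

£188.60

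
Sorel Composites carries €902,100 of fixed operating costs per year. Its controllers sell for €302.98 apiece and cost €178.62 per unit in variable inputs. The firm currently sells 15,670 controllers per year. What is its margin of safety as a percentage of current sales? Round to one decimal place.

53.7%

Unit CM = price − variable cost = €302.98 − €178.62 = €124.36. Break-even units = €902,100 ÷ €124.36 = 7,253.94; break-even revenue = 7,253.94 × €302.98 = €2,197,798.79.
Actual sales revenue = 15,670 × €302.98 = €4,747,696.60.
Margin of safety = (€4,747,696.60 − €2,197,798.79) ÷ €4,747,696.60 = 53.7%.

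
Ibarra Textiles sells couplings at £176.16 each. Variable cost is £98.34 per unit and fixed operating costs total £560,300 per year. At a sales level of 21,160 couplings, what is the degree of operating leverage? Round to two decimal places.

Contribution at this volume is 21,160 × £77.82 = £1,646,671.20.
Subtracting fixed costs: EBIT = £1,646,671.20 − £560,300 = £1,086,371.20.
Degree of operating leverage = £1,646,671.20 / £1,086,371.20 = 1.5158.

1.52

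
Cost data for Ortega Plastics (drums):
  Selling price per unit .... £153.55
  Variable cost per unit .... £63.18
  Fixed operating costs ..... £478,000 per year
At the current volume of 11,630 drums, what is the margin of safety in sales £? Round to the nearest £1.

Each unit contributes £153.55 − £63.18 = £90.37. Break-even units = £478,000 ÷ £90.37 = 5,289.37; break-even revenue = 5,289.37 × £153.55 = £812,182.14.
Actual sales revenue = 11,630 × £153.55 = £1,785,786.50.
Margin of safety = £1,785,786.50 − £812,182.14 = £973,604.

£973,604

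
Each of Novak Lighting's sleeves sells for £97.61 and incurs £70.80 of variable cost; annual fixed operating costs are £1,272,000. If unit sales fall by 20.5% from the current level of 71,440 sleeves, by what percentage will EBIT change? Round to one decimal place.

Total contribution margin = 71,440 × £26.81 = £1,915,306.40.
Subtracting fixed costs: EBIT = £1,915,306.40 − £1,272,000 = £643,306.40.
Degree of operating leverage = £1,915,306.40 / £643,306.40 = 2.9773.
Operating income changes by 2.9773 × -20.5% = -61.0%.

-61.0%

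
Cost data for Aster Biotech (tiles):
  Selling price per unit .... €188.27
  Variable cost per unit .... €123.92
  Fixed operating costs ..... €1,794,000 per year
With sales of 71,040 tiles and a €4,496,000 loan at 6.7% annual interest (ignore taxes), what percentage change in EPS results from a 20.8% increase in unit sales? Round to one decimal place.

+38.4%

At 71,040 units, contribution = 71,040 × €64.35 = €4,571,424.00.
Subtracting fixed costs: EBIT = €4,571,424.00 − €1,794,000 = €2,777,424.00.
After interest of €301,232.00, pre-tax earnings = €2,476,192.00.
Degree of combined leverage = contribution ÷ (EBIT − I) = €4,571,424.00 ÷ €2,476,192.00 = 1.8462.
EPS therefore changes by 1.8462 × (+20.8%) = +38.4%.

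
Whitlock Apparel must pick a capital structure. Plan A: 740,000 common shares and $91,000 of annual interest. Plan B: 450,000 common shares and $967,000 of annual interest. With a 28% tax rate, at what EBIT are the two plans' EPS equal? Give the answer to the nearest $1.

At indifference, (EBIT − 91,000)(1 − t)/740,000 = (EBIT − 967,000)(1 − t)/450,000.
Cancelling (1 − t) and cross-multiplying: 450,000·(EBIT − 91,000) = 740,000·(EBIT − 967,000).
EBIT × (740,000 − 450,000) = 967,000 × 740,000 − 91,000 × 450,000 = 674,630,000,000, so EBIT = 674,630,000,000 ÷ 290,000 = 2,326,310.34.

$2,326,310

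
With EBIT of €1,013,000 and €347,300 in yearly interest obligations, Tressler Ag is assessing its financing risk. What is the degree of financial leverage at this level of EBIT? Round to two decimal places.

Annual interest charges come to €347,300.00.
Degree of financial leverage = EBIT / (EBIT − interest) = €1,013,000 / €665,700.00 = 1.5217.

1.52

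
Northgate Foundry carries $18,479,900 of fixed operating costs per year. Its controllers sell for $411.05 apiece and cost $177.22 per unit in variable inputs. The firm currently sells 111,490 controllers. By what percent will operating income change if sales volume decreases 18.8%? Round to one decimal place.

Contribution at this volume is 111,490 × $233.83 = $26,069,706.70.
Subtracting fixed costs: EBIT = $26,069,706.70 − $18,479,900 = $7,589,806.70.
Degree of operating leverage = $26,069,706.70 / $7,589,806.70 = 3.4348.
So EBIT moves 3.4348 × (-18.8%) = -64.6%.

-64.6%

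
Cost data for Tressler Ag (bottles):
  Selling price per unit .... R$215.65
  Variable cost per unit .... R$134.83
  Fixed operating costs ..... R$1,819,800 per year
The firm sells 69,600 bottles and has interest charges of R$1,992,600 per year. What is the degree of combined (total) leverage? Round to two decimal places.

3.10

At 69,600 units, contribution = 69,600 × R$80.82 = R$5,625,072.00.
Subtracting fixed costs: EBIT = R$5,625,072.00 − R$1,819,800 = R$3,805,272.00. Interest = R$1,992,600.00.
DOL = R$5,625,072.00 ÷ R$3,805,272.00 = 1.4782; DFL = R$3,805,272.00 ÷ R$1,812,672.00 = 2.0993.
DCL = DOL × DFL = 1.4782 × 2.0993 = 3.1032.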